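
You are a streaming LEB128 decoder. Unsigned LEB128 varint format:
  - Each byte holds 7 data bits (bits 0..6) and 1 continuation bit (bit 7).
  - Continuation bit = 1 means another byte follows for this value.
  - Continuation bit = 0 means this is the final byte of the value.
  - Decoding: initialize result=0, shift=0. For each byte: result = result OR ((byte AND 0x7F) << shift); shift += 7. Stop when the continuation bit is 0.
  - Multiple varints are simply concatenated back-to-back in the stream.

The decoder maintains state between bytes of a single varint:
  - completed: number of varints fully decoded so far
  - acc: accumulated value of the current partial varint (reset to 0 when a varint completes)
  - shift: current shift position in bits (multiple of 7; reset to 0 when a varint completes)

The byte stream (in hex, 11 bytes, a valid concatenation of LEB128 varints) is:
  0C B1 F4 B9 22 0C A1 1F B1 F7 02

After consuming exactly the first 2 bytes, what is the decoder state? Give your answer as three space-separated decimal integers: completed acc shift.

Answer: 1 49 7

Derivation:
byte[0]=0x0C cont=0 payload=0x0C: varint #1 complete (value=12); reset -> completed=1 acc=0 shift=0
byte[1]=0xB1 cont=1 payload=0x31: acc |= 49<<0 -> completed=1 acc=49 shift=7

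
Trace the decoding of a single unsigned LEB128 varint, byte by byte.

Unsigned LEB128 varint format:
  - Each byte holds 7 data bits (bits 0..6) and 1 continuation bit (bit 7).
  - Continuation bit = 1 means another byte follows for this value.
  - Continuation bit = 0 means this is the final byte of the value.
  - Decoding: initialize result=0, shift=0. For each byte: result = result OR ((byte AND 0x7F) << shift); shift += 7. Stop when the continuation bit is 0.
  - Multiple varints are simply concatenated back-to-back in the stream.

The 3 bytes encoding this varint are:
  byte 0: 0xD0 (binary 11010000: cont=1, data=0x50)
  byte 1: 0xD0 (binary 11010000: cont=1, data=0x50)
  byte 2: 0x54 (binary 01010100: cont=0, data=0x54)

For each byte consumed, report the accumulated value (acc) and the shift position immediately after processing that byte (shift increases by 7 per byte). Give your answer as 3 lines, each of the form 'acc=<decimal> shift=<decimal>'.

byte 0=0xD0: payload=0x50=80, contrib = 80<<0 = 80; acc -> 80, shift -> 7
byte 1=0xD0: payload=0x50=80, contrib = 80<<7 = 10240; acc -> 10320, shift -> 14
byte 2=0x54: payload=0x54=84, contrib = 84<<14 = 1376256; acc -> 1386576, shift -> 21

Answer: acc=80 shift=7
acc=10320 shift=14
acc=1386576 shift=21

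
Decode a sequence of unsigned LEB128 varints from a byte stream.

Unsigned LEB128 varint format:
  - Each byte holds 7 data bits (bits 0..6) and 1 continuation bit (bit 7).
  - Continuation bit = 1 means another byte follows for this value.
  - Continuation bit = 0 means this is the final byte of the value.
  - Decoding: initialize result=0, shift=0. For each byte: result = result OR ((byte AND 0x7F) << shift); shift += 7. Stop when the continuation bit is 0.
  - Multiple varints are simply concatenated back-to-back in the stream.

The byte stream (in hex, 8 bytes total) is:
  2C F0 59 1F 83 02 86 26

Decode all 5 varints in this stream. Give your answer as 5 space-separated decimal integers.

Answer: 44 11504 31 259 4870

Derivation:
  byte[0]=0x2C cont=0 payload=0x2C=44: acc |= 44<<0 -> acc=44 shift=7 [end]
Varint 1: bytes[0:1] = 2C -> value 44 (1 byte(s))
  byte[1]=0xF0 cont=1 payload=0x70=112: acc |= 112<<0 -> acc=112 shift=7
  byte[2]=0x59 cont=0 payload=0x59=89: acc |= 89<<7 -> acc=11504 shift=14 [end]
Varint 2: bytes[1:3] = F0 59 -> value 11504 (2 byte(s))
  byte[3]=0x1F cont=0 payload=0x1F=31: acc |= 31<<0 -> acc=31 shift=7 [end]
Varint 3: bytes[3:4] = 1F -> value 31 (1 byte(s))
  byte[4]=0x83 cont=1 payload=0x03=3: acc |= 3<<0 -> acc=3 shift=7
  byte[5]=0x02 cont=0 payload=0x02=2: acc |= 2<<7 -> acc=259 shift=14 [end]
Varint 4: bytes[4:6] = 83 02 -> value 259 (2 byte(s))
  byte[6]=0x86 cont=1 payload=0x06=6: acc |= 6<<0 -> acc=6 shift=7
  byte[7]=0x26 cont=0 payload=0x26=38: acc |= 38<<7 -> acc=4870 shift=14 [end]
Varint 5: bytes[6:8] = 86 26 -> value 4870 (2 byte(s))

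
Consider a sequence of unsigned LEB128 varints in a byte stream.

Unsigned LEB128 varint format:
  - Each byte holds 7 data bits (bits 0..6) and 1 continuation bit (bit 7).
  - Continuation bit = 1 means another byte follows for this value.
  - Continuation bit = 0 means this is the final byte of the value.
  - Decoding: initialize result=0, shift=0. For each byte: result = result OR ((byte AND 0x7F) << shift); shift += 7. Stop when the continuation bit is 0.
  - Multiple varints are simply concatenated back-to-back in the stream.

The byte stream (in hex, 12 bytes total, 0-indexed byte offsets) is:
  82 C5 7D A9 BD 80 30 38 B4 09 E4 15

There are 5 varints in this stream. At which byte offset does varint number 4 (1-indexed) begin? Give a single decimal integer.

  byte[0]=0x82 cont=1 payload=0x02=2: acc |= 2<<0 -> acc=2 shift=7
  byte[1]=0xC5 cont=1 payload=0x45=69: acc |= 69<<7 -> acc=8834 shift=14
  byte[2]=0x7D cont=0 payload=0x7D=125: acc |= 125<<14 -> acc=2056834 shift=21 [end]
Varint 1: bytes[0:3] = 82 C5 7D -> value 2056834 (3 byte(s))
  byte[3]=0xA9 cont=1 payload=0x29=41: acc |= 41<<0 -> acc=41 shift=7
  byte[4]=0xBD cont=1 payload=0x3D=61: acc |= 61<<7 -> acc=7849 shift=14
  byte[5]=0x80 cont=1 payload=0x00=0: acc |= 0<<14 -> acc=7849 shift=21
  byte[6]=0x30 cont=0 payload=0x30=48: acc |= 48<<21 -> acc=100671145 shift=28 [end]
Varint 2: bytes[3:7] = A9 BD 80 30 -> value 100671145 (4 byte(s))
  byte[7]=0x38 cont=0 payload=0x38=56: acc |= 56<<0 -> acc=56 shift=7 [end]
Varint 3: bytes[7:8] = 38 -> value 56 (1 byte(s))
  byte[8]=0xB4 cont=1 payload=0x34=52: acc |= 52<<0 -> acc=52 shift=7
  byte[9]=0x09 cont=0 payload=0x09=9: acc |= 9<<7 -> acc=1204 shift=14 [end]
Varint 4: bytes[8:10] = B4 09 -> value 1204 (2 byte(s))
  byte[10]=0xE4 cont=1 payload=0x64=100: acc |= 100<<0 -> acc=100 shift=7
  byte[11]=0x15 cont=0 payload=0x15=21: acc |= 21<<7 -> acc=2788 shift=14 [end]
Varint 5: bytes[10:12] = E4 15 -> value 2788 (2 byte(s))

Answer: 8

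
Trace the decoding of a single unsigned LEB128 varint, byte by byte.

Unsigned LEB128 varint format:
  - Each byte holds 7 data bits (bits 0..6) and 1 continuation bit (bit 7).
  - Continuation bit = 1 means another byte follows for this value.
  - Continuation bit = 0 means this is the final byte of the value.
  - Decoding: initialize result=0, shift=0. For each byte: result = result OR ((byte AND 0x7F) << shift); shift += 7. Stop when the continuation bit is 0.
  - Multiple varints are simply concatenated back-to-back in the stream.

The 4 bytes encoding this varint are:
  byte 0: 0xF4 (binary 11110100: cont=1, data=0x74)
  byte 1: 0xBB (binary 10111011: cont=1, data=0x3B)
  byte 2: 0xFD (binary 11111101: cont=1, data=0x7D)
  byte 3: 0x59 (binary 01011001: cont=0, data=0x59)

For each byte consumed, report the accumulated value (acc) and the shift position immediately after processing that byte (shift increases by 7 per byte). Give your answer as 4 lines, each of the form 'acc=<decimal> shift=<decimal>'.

Answer: acc=116 shift=7
acc=7668 shift=14
acc=2055668 shift=21
acc=188702196 shift=28

Derivation:
byte 0=0xF4: payload=0x74=116, contrib = 116<<0 = 116; acc -> 116, shift -> 7
byte 1=0xBB: payload=0x3B=59, contrib = 59<<7 = 7552; acc -> 7668, shift -> 14
byte 2=0xFD: payload=0x7D=125, contrib = 125<<14 = 2048000; acc -> 2055668, shift -> 21
byte 3=0x59: payload=0x59=89, contrib = 89<<21 = 186646528; acc -> 188702196, shift -> 28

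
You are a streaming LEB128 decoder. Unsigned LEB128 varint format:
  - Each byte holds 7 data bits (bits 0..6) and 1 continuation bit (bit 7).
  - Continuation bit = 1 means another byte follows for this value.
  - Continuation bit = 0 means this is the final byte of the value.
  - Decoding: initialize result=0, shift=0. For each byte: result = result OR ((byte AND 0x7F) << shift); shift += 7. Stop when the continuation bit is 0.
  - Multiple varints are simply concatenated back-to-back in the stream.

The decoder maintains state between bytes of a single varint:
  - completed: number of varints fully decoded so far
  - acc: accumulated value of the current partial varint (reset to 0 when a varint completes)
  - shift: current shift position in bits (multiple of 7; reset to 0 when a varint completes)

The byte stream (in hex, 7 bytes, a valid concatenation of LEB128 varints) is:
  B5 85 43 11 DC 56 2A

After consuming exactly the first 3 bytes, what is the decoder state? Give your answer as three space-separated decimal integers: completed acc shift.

Answer: 1 0 0

Derivation:
byte[0]=0xB5 cont=1 payload=0x35: acc |= 53<<0 -> completed=0 acc=53 shift=7
byte[1]=0x85 cont=1 payload=0x05: acc |= 5<<7 -> completed=0 acc=693 shift=14
byte[2]=0x43 cont=0 payload=0x43: varint #1 complete (value=1098421); reset -> completed=1 acc=0 shift=0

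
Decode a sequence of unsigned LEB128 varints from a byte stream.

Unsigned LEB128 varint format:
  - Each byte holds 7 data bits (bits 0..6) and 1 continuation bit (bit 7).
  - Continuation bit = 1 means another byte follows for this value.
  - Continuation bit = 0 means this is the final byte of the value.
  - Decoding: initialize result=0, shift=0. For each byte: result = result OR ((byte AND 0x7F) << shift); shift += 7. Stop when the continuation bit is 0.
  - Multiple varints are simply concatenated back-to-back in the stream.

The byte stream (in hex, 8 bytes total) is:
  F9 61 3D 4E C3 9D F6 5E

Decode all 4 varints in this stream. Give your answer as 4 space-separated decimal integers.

  byte[0]=0xF9 cont=1 payload=0x79=121: acc |= 121<<0 -> acc=121 shift=7
  byte[1]=0x61 cont=0 payload=0x61=97: acc |= 97<<7 -> acc=12537 shift=14 [end]
Varint 1: bytes[0:2] = F9 61 -> value 12537 (2 byte(s))
  byte[2]=0x3D cont=0 payload=0x3D=61: acc |= 61<<0 -> acc=61 shift=7 [end]
Varint 2: bytes[2:3] = 3D -> value 61 (1 byte(s))
  byte[3]=0x4E cont=0 payload=0x4E=78: acc |= 78<<0 -> acc=78 shift=7 [end]
Varint 3: bytes[3:4] = 4E -> value 78 (1 byte(s))
  byte[4]=0xC3 cont=1 payload=0x43=67: acc |= 67<<0 -> acc=67 shift=7
  byte[5]=0x9D cont=1 payload=0x1D=29: acc |= 29<<7 -> acc=3779 shift=14
  byte[6]=0xF6 cont=1 payload=0x76=118: acc |= 118<<14 -> acc=1937091 shift=21
  byte[7]=0x5E cont=0 payload=0x5E=94: acc |= 94<<21 -> acc=199069379 shift=28 [end]
Varint 4: bytes[4:8] = C3 9D F6 5E -> value 199069379 (4 byte(s))

Answer: 12537 61 78 199069379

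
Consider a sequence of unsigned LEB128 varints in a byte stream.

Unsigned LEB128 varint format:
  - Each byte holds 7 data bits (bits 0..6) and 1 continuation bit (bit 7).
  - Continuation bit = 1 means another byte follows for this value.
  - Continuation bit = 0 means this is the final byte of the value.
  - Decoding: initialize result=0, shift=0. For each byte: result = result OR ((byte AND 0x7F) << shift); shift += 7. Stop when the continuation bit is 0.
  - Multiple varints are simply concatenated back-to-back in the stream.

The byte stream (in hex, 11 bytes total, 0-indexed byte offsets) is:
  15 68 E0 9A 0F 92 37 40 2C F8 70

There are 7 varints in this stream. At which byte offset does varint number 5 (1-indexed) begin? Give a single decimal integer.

Answer: 7

Derivation:
  byte[0]=0x15 cont=0 payload=0x15=21: acc |= 21<<0 -> acc=21 shift=7 [end]
Varint 1: bytes[0:1] = 15 -> value 21 (1 byte(s))
  byte[1]=0x68 cont=0 payload=0x68=104: acc |= 104<<0 -> acc=104 shift=7 [end]
Varint 2: bytes[1:2] = 68 -> value 104 (1 byte(s))
  byte[2]=0xE0 cont=1 payload=0x60=96: acc |= 96<<0 -> acc=96 shift=7
  byte[3]=0x9A cont=1 payload=0x1A=26: acc |= 26<<7 -> acc=3424 shift=14
  byte[4]=0x0F cont=0 payload=0x0F=15: acc |= 15<<14 -> acc=249184 shift=21 [end]
Varint 3: bytes[2:5] = E0 9A 0F -> value 249184 (3 byte(s))
  byte[5]=0x92 cont=1 payload=0x12=18: acc |= 18<<0 -> acc=18 shift=7
  byte[6]=0x37 cont=0 payload=0x37=55: acc |= 55<<7 -> acc=7058 shift=14 [end]
Varint 4: bytes[5:7] = 92 37 -> value 7058 (2 byte(s))
  byte[7]=0x40 cont=0 payload=0x40=64: acc |= 64<<0 -> acc=64 shift=7 [end]
Varint 5: bytes[7:8] = 40 -> value 64 (1 byte(s))
  byte[8]=0x2C cont=0 payload=0x2C=44: acc |= 44<<0 -> acc=44 shift=7 [end]
Varint 6: bytes[8:9] = 2C -> value 44 (1 byte(s))
  byte[9]=0xF8 cont=1 payload=0x78=120: acc |= 120<<0 -> acc=120 shift=7
  byte[10]=0x70 cont=0 payload=0x70=112: acc |= 112<<7 -> acc=14456 shift=14 [end]
Varint 7: bytes[9:11] = F8 70 -> value 14456 (2 byte(s))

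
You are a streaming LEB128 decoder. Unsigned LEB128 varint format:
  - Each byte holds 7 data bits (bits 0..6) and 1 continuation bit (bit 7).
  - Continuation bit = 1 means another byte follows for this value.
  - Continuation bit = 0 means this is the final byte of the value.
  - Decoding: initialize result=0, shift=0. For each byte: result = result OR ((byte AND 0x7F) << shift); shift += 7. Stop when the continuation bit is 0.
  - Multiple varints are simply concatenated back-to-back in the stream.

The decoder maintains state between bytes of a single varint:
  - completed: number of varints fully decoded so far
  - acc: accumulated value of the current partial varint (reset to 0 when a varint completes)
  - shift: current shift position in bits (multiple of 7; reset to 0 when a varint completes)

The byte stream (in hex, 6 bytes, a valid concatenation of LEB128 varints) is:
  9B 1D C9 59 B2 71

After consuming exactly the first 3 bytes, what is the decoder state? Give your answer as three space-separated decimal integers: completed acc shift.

Answer: 1 73 7

Derivation:
byte[0]=0x9B cont=1 payload=0x1B: acc |= 27<<0 -> completed=0 acc=27 shift=7
byte[1]=0x1D cont=0 payload=0x1D: varint #1 complete (value=3739); reset -> completed=1 acc=0 shift=0
byte[2]=0xC9 cont=1 payload=0x49: acc |= 73<<0 -> completed=1 acc=73 shift=7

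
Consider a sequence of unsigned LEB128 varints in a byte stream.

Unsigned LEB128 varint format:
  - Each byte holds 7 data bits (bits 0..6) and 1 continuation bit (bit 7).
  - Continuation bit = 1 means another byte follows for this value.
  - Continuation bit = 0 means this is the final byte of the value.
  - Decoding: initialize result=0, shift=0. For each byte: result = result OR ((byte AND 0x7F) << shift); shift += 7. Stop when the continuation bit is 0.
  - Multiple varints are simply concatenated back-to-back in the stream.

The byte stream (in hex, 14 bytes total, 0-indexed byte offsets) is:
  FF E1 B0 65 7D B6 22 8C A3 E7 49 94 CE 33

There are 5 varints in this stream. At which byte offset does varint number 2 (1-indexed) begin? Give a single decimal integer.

Answer: 4

Derivation:
  byte[0]=0xFF cont=1 payload=0x7F=127: acc |= 127<<0 -> acc=127 shift=7
  byte[1]=0xE1 cont=1 payload=0x61=97: acc |= 97<<7 -> acc=12543 shift=14
  byte[2]=0xB0 cont=1 payload=0x30=48: acc |= 48<<14 -> acc=798975 shift=21
  byte[3]=0x65 cont=0 payload=0x65=101: acc |= 101<<21 -> acc=212611327 shift=28 [end]
Varint 1: bytes[0:4] = FF E1 B0 65 -> value 212611327 (4 byte(s))
  byte[4]=0x7D cont=0 payload=0x7D=125: acc |= 125<<0 -> acc=125 shift=7 [end]
Varint 2: bytes[4:5] = 7D -> value 125 (1 byte(s))
  byte[5]=0xB6 cont=1 payload=0x36=54: acc |= 54<<0 -> acc=54 shift=7
  byte[6]=0x22 cont=0 payload=0x22=34: acc |= 34<<7 -> acc=4406 shift=14 [end]
Varint 3: bytes[5:7] = B6 22 -> value 4406 (2 byte(s))
  byte[7]=0x8C cont=1 payload=0x0C=12: acc |= 12<<0 -> acc=12 shift=7
  byte[8]=0xA3 cont=1 payload=0x23=35: acc |= 35<<7 -> acc=4492 shift=14
  byte[9]=0xE7 cont=1 payload=0x67=103: acc |= 103<<14 -> acc=1692044 shift=21
  byte[10]=0x49 cont=0 payload=0x49=73: acc |= 73<<21 -> acc=154784140 shift=28 [end]
Varint 4: bytes[7:11] = 8C A3 E7 49 -> value 154784140 (4 byte(s))
  byte[11]=0x94 cont=1 payload=0x14=20: acc |= 20<<0 -> acc=20 shift=7
  byte[12]=0xCE cont=1 payload=0x4E=78: acc |= 78<<7 -> acc=10004 shift=14
  byte[13]=0x33 cont=0 payload=0x33=51: acc |= 51<<14 -> acc=845588 shift=21 [end]
Varint 5: bytes[11:14] = 94 CE 33 -> value 845588 (3 byte(s))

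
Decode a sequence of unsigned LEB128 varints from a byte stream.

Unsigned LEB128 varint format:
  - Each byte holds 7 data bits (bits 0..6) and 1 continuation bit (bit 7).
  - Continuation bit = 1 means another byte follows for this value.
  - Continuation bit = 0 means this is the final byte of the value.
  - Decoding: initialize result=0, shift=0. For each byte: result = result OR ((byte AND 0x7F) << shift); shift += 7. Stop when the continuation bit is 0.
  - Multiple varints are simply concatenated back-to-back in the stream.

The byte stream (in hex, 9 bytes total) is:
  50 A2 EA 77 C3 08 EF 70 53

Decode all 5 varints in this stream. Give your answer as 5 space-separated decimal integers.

Answer: 80 1963298 1091 14447 83

Derivation:
  byte[0]=0x50 cont=0 payload=0x50=80: acc |= 80<<0 -> acc=80 shift=7 [end]
Varint 1: bytes[0:1] = 50 -> value 80 (1 byte(s))
  byte[1]=0xA2 cont=1 payload=0x22=34: acc |= 34<<0 -> acc=34 shift=7
  byte[2]=0xEA cont=1 payload=0x6A=106: acc |= 106<<7 -> acc=13602 shift=14
  byte[3]=0x77 cont=0 payload=0x77=119: acc |= 119<<14 -> acc=1963298 shift=21 [end]
Varint 2: bytes[1:4] = A2 EA 77 -> value 1963298 (3 byte(s))
  byte[4]=0xC3 cont=1 payload=0x43=67: acc |= 67<<0 -> acc=67 shift=7
  byte[5]=0x08 cont=0 payload=0x08=8: acc |= 8<<7 -> acc=1091 shift=14 [end]
Varint 3: bytes[4:6] = C3 08 -> value 1091 (2 byte(s))
  byte[6]=0xEF cont=1 payload=0x6F=111: acc |= 111<<0 -> acc=111 shift=7
  byte[7]=0x70 cont=0 payload=0x70=112: acc |= 112<<7 -> acc=14447 shift=14 [end]
Varint 4: bytes[6:8] = EF 70 -> value 14447 (2 byte(s))
  byte[8]=0x53 cont=0 payload=0x53=83: acc |= 83<<0 -> acc=83 shift=7 [end]
Varint 5: bytes[8:9] = 53 -> value 83 (1 byte(s))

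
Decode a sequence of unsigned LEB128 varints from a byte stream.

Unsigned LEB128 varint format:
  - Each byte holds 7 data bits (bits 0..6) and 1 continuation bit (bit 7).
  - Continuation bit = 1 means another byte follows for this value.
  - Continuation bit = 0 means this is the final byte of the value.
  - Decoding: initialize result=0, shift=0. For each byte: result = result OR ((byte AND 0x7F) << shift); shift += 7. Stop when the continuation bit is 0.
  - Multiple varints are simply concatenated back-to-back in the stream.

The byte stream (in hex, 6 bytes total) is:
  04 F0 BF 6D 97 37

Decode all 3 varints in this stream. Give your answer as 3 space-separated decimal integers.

Answer: 4 1794032 7063

Derivation:
  byte[0]=0x04 cont=0 payload=0x04=4: acc |= 4<<0 -> acc=4 shift=7 [end]
Varint 1: bytes[0:1] = 04 -> value 4 (1 byte(s))
  byte[1]=0xF0 cont=1 payload=0x70=112: acc |= 112<<0 -> acc=112 shift=7
  byte[2]=0xBF cont=1 payload=0x3F=63: acc |= 63<<7 -> acc=8176 shift=14
  byte[3]=0x6D cont=0 payload=0x6D=109: acc |= 109<<14 -> acc=1794032 shift=21 [end]
Varint 2: bytes[1:4] = F0 BF 6D -> value 1794032 (3 byte(s))
  byte[4]=0x97 cont=1 payload=0x17=23: acc |= 23<<0 -> acc=23 shift=7
  byte[5]=0x37 cont=0 payload=0x37=55: acc |= 55<<7 -> acc=7063 shift=14 [end]
Varint 3: bytes[4:6] = 97 37 -> value 7063 (2 byte(s))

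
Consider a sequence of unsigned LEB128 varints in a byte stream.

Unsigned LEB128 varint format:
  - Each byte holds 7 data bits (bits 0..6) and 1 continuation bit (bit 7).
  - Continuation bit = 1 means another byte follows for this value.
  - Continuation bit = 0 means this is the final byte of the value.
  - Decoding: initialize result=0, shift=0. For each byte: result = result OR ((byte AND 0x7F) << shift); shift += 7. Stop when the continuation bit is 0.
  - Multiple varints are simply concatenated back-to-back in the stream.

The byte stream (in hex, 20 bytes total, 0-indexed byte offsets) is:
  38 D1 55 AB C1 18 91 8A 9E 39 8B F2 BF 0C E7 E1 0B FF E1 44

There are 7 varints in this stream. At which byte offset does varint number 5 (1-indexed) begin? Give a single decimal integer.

Answer: 10

Derivation:
  byte[0]=0x38 cont=0 payload=0x38=56: acc |= 56<<0 -> acc=56 shift=7 [end]
Varint 1: bytes[0:1] = 38 -> value 56 (1 byte(s))
  byte[1]=0xD1 cont=1 payload=0x51=81: acc |= 81<<0 -> acc=81 shift=7
  byte[2]=0x55 cont=0 payload=0x55=85: acc |= 85<<7 -> acc=10961 shift=14 [end]
Varint 2: bytes[1:3] = D1 55 -> value 10961 (2 byte(s))
  byte[3]=0xAB cont=1 payload=0x2B=43: acc |= 43<<0 -> acc=43 shift=7
  byte[4]=0xC1 cont=1 payload=0x41=65: acc |= 65<<7 -> acc=8363 shift=14
  byte[5]=0x18 cont=0 payload=0x18=24: acc |= 24<<14 -> acc=401579 shift=21 [end]
Varint 3: bytes[3:6] = AB C1 18 -> value 401579 (3 byte(s))
  byte[6]=0x91 cont=1 payload=0x11=17: acc |= 17<<0 -> acc=17 shift=7
  byte[7]=0x8A cont=1 payload=0x0A=10: acc |= 10<<7 -> acc=1297 shift=14
  byte[8]=0x9E cont=1 payload=0x1E=30: acc |= 30<<14 -> acc=492817 shift=21
  byte[9]=0x39 cont=0 payload=0x39=57: acc |= 57<<21 -> acc=120030481 shift=28 [end]
Varint 4: bytes[6:10] = 91 8A 9E 39 -> value 120030481 (4 byte(s))
  byte[10]=0x8B cont=1 payload=0x0B=11: acc |= 11<<0 -> acc=11 shift=7
  byte[11]=0xF2 cont=1 payload=0x72=114: acc |= 114<<7 -> acc=14603 shift=14
  byte[12]=0xBF cont=1 payload=0x3F=63: acc |= 63<<14 -> acc=1046795 shift=21
  byte[13]=0x0C cont=0 payload=0x0C=12: acc |= 12<<21 -> acc=26212619 shift=28 [end]
Varint 5: bytes[10:14] = 8B F2 BF 0C -> value 26212619 (4 byte(s))
  byte[14]=0xE7 cont=1 payload=0x67=103: acc |= 103<<0 -> acc=103 shift=7
  byte[15]=0xE1 cont=1 payload=0x61=97: acc |= 97<<7 -> acc=12519 shift=14
  byte[16]=0x0B cont=0 payload=0x0B=11: acc |= 11<<14 -> acc=192743 shift=21 [end]
Varint 6: bytes[14:17] = E7 E1 0B -> value 192743 (3 byte(s))
  byte[17]=0xFF cont=1 payload=0x7F=127: acc |= 127<<0 -> acc=127 shift=7
  byte[18]=0xE1 cont=1 payload=0x61=97: acc |= 97<<7 -> acc=12543 shift=14
  byte[19]=0x44 cont=0 payload=0x44=68: acc |= 68<<14 -> acc=1126655 shift=21 [end]
Varint 7: bytes[17:20] = FF E1 44 -> value 1126655 (3 byte(s))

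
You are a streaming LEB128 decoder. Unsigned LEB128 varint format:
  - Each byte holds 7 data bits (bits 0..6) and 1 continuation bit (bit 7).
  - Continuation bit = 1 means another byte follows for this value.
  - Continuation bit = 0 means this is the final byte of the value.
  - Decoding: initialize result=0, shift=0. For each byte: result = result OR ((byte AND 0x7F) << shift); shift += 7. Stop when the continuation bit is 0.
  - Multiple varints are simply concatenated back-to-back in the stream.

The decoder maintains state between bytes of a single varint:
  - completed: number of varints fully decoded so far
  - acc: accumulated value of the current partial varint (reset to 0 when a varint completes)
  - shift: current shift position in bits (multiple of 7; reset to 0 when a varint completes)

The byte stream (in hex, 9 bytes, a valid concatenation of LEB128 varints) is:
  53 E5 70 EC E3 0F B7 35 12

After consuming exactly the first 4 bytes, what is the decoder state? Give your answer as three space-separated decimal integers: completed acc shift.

Answer: 2 108 7

Derivation:
byte[0]=0x53 cont=0 payload=0x53: varint #1 complete (value=83); reset -> completed=1 acc=0 shift=0
byte[1]=0xE5 cont=1 payload=0x65: acc |= 101<<0 -> completed=1 acc=101 shift=7
byte[2]=0x70 cont=0 payload=0x70: varint #2 complete (value=14437); reset -> completed=2 acc=0 shift=0
byte[3]=0xEC cont=1 payload=0x6C: acc |= 108<<0 -> completed=2 acc=108 shift=7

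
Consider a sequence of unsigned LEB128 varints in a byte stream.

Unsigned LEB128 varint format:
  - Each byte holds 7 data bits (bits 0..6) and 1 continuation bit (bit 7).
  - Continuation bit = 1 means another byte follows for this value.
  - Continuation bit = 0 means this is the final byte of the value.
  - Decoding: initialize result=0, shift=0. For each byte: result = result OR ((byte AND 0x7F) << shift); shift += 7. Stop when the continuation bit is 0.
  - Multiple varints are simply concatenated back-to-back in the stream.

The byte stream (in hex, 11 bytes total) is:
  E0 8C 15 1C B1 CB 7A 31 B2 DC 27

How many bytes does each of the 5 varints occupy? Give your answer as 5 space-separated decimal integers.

  byte[0]=0xE0 cont=1 payload=0x60=96: acc |= 96<<0 -> acc=96 shift=7
  byte[1]=0x8C cont=1 payload=0x0C=12: acc |= 12<<7 -> acc=1632 shift=14
  byte[2]=0x15 cont=0 payload=0x15=21: acc |= 21<<14 -> acc=345696 shift=21 [end]
Varint 1: bytes[0:3] = E0 8C 15 -> value 345696 (3 byte(s))
  byte[3]=0x1C cont=0 payload=0x1C=28: acc |= 28<<0 -> acc=28 shift=7 [end]
Varint 2: bytes[3:4] = 1C -> value 28 (1 byte(s))
  byte[4]=0xB1 cont=1 payload=0x31=49: acc |= 49<<0 -> acc=49 shift=7
  byte[5]=0xCB cont=1 payload=0x4B=75: acc |= 75<<7 -> acc=9649 shift=14
  byte[6]=0x7A cont=0 payload=0x7A=122: acc |= 122<<14 -> acc=2008497 shift=21 [end]
Varint 3: bytes[4:7] = B1 CB 7A -> value 2008497 (3 byte(s))
  byte[7]=0x31 cont=0 payload=0x31=49: acc |= 49<<0 -> acc=49 shift=7 [end]
Varint 4: bytes[7:8] = 31 -> value 49 (1 byte(s))
  byte[8]=0xB2 cont=1 payload=0x32=50: acc |= 50<<0 -> acc=50 shift=7
  byte[9]=0xDC cont=1 payload=0x5C=92: acc |= 92<<7 -> acc=11826 shift=14
  byte[10]=0x27 cont=0 payload=0x27=39: acc |= 39<<14 -> acc=650802 shift=21 [end]
Varint 5: bytes[8:11] = B2 DC 27 -> value 650802 (3 byte(s))

Answer: 3 1 3 1 3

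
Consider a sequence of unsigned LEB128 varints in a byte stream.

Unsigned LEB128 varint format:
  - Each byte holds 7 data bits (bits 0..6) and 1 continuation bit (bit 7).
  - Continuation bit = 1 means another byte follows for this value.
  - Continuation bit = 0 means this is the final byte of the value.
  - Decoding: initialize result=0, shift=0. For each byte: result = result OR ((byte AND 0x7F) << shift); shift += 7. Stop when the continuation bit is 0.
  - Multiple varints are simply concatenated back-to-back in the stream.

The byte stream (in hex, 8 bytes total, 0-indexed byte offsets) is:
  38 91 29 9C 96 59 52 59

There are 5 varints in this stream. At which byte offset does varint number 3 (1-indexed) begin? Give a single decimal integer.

  byte[0]=0x38 cont=0 payload=0x38=56: acc |= 56<<0 -> acc=56 shift=7 [end]
Varint 1: bytes[0:1] = 38 -> value 56 (1 byte(s))
  byte[1]=0x91 cont=1 payload=0x11=17: acc |= 17<<0 -> acc=17 shift=7
  byte[2]=0x29 cont=0 payload=0x29=41: acc |= 41<<7 -> acc=5265 shift=14 [end]
Varint 2: bytes[1:3] = 91 29 -> value 5265 (2 byte(s))
  byte[3]=0x9C cont=1 payload=0x1C=28: acc |= 28<<0 -> acc=28 shift=7
  byte[4]=0x96 cont=1 payload=0x16=22: acc |= 22<<7 -> acc=2844 shift=14
  byte[5]=0x59 cont=0 payload=0x59=89: acc |= 89<<14 -> acc=1461020 shift=21 [end]
Varint 3: bytes[3:6] = 9C 96 59 -> value 1461020 (3 byte(s))
  byte[6]=0x52 cont=0 payload=0x52=82: acc |= 82<<0 -> acc=82 shift=7 [end]
Varint 4: bytes[6:7] = 52 -> value 82 (1 byte(s))
  byte[7]=0x59 cont=0 payload=0x59=89: acc |= 89<<0 -> acc=89 shift=7 [end]
Varint 5: bytes[7:8] = 59 -> value 89 (1 byte(s))

Answer: 3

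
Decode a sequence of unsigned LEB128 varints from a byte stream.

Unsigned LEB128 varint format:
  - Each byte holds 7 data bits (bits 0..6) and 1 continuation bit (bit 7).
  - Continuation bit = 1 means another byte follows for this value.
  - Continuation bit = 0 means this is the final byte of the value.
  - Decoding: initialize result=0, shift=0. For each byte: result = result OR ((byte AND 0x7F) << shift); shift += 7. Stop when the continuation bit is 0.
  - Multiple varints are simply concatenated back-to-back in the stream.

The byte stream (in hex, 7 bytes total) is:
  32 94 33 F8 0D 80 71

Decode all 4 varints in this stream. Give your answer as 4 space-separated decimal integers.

Answer: 50 6548 1784 14464

Derivation:
  byte[0]=0x32 cont=0 payload=0x32=50: acc |= 50<<0 -> acc=50 shift=7 [end]
Varint 1: bytes[0:1] = 32 -> value 50 (1 byte(s))
  byte[1]=0x94 cont=1 payload=0x14=20: acc |= 20<<0 -> acc=20 shift=7
  byte[2]=0x33 cont=0 payload=0x33=51: acc |= 51<<7 -> acc=6548 shift=14 [end]
Varint 2: bytes[1:3] = 94 33 -> value 6548 (2 byte(s))
  byte[3]=0xF8 cont=1 payload=0x78=120: acc |= 120<<0 -> acc=120 shift=7
  byte[4]=0x0D cont=0 payload=0x0D=13: acc |= 13<<7 -> acc=1784 shift=14 [end]
Varint 3: bytes[3:5] = F8 0D -> value 1784 (2 byte(s))
  byte[5]=0x80 cont=1 payload=0x00=0: acc |= 0<<0 -> acc=0 shift=7
  byte[6]=0x71 cont=0 payload=0x71=113: acc |= 113<<7 -> acc=14464 shift=14 [end]
Varint 4: bytes[5:7] = 80 71 -> value 14464 (2 byte(s))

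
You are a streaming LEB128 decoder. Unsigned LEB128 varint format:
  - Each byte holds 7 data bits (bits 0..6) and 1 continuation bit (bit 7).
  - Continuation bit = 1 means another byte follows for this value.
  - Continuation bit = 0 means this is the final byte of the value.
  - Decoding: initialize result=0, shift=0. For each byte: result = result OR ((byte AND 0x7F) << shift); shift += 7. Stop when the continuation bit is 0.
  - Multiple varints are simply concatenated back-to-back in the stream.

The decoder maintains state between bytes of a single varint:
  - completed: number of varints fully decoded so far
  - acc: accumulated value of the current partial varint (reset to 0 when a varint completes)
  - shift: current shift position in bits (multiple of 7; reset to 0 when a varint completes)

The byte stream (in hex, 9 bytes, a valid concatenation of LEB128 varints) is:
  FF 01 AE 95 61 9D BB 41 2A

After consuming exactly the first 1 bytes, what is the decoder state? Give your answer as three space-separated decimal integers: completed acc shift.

Answer: 0 127 7

Derivation:
byte[0]=0xFF cont=1 payload=0x7F: acc |= 127<<0 -> completed=0 acc=127 shift=7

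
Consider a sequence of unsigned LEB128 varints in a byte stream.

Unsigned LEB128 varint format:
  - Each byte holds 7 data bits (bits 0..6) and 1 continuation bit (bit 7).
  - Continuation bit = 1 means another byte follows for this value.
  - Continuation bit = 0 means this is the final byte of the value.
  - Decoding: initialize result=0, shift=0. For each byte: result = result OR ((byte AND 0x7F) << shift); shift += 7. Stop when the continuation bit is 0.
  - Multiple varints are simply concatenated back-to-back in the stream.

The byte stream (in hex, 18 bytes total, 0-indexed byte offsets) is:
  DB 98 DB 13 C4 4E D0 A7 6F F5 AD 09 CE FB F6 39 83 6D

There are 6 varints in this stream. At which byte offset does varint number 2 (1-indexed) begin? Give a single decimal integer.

Answer: 4

Derivation:
  byte[0]=0xDB cont=1 payload=0x5B=91: acc |= 91<<0 -> acc=91 shift=7
  byte[1]=0x98 cont=1 payload=0x18=24: acc |= 24<<7 -> acc=3163 shift=14
  byte[2]=0xDB cont=1 payload=0x5B=91: acc |= 91<<14 -> acc=1494107 shift=21
  byte[3]=0x13 cont=0 payload=0x13=19: acc |= 19<<21 -> acc=41339995 shift=28 [end]
Varint 1: bytes[0:4] = DB 98 DB 13 -> value 41339995 (4 byte(s))
  byte[4]=0xC4 cont=1 payload=0x44=68: acc |= 68<<0 -> acc=68 shift=7
  byte[5]=0x4E cont=0 payload=0x4E=78: acc |= 78<<7 -> acc=10052 shift=14 [end]
Varint 2: bytes[4:6] = C4 4E -> value 10052 (2 byte(s))
  byte[6]=0xD0 cont=1 payload=0x50=80: acc |= 80<<0 -> acc=80 shift=7
  byte[7]=0xA7 cont=1 payload=0x27=39: acc |= 39<<7 -> acc=5072 shift=14
  byte[8]=0x6F cont=0 payload=0x6F=111: acc |= 111<<14 -> acc=1823696 shift=21 [end]
Varint 3: bytes[6:9] = D0 A7 6F -> value 1823696 (3 byte(s))
  byte[9]=0xF5 cont=1 payload=0x75=117: acc |= 117<<0 -> acc=117 shift=7
  byte[10]=0xAD cont=1 payload=0x2D=45: acc |= 45<<7 -> acc=5877 shift=14
  byte[11]=0x09 cont=0 payload=0x09=9: acc |= 9<<14 -> acc=153333 shift=21 [end]
Varint 4: bytes[9:12] = F5 AD 09 -> value 153333 (3 byte(s))
  byte[12]=0xCE cont=1 payload=0x4E=78: acc |= 78<<0 -> acc=78 shift=7
  byte[13]=0xFB cont=1 payload=0x7B=123: acc |= 123<<7 -> acc=15822 shift=14
  byte[14]=0xF6 cont=1 payload=0x76=118: acc |= 118<<14 -> acc=1949134 shift=21
  byte[15]=0x39 cont=0 payload=0x39=57: acc |= 57<<21 -> acc=121486798 shift=28 [end]
Varint 5: bytes[12:16] = CE FB F6 39 -> value 121486798 (4 byte(s))
  byte[16]=0x83 cont=1 payload=0x03=3: acc |= 3<<0 -> acc=3 shift=7
  byte[17]=0x6D cont=0 payload=0x6D=109: acc |= 109<<7 -> acc=13955 shift=14 [end]
Varint 6: bytes[16:18] = 83 6D -> value 13955 (2 byte(s))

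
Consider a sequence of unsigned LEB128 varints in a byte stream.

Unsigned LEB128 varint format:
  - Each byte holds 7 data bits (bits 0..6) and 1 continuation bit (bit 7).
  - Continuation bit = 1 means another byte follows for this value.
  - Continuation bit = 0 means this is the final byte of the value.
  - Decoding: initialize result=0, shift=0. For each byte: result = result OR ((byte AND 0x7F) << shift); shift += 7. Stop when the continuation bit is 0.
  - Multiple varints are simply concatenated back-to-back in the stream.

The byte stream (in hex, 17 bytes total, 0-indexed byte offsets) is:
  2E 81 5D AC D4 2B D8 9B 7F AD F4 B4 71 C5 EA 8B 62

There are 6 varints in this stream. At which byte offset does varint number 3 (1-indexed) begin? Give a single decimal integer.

  byte[0]=0x2E cont=0 payload=0x2E=46: acc |= 46<<0 -> acc=46 shift=7 [end]
Varint 1: bytes[0:1] = 2E -> value 46 (1 byte(s))
  byte[1]=0x81 cont=1 payload=0x01=1: acc |= 1<<0 -> acc=1 shift=7
  byte[2]=0x5D cont=0 payload=0x5D=93: acc |= 93<<7 -> acc=11905 shift=14 [end]
Varint 2: bytes[1:3] = 81 5D -> value 11905 (2 byte(s))
  byte[3]=0xAC cont=1 payload=0x2C=44: acc |= 44<<0 -> acc=44 shift=7
  byte[4]=0xD4 cont=1 payload=0x54=84: acc |= 84<<7 -> acc=10796 shift=14
  byte[5]=0x2B cont=0 payload=0x2B=43: acc |= 43<<14 -> acc=715308 shift=21 [end]
Varint 3: bytes[3:6] = AC D4 2B -> value 715308 (3 byte(s))
  byte[6]=0xD8 cont=1 payload=0x58=88: acc |= 88<<0 -> acc=88 shift=7
  byte[7]=0x9B cont=1 payload=0x1B=27: acc |= 27<<7 -> acc=3544 shift=14
  byte[8]=0x7F cont=0 payload=0x7F=127: acc |= 127<<14 -> acc=2084312 shift=21 [end]
Varint 4: bytes[6:9] = D8 9B 7F -> value 2084312 (3 byte(s))
  byte[9]=0xAD cont=1 payload=0x2D=45: acc |= 45<<0 -> acc=45 shift=7
  byte[10]=0xF4 cont=1 payload=0x74=116: acc |= 116<<7 -> acc=14893 shift=14
  byte[11]=0xB4 cont=1 payload=0x34=52: acc |= 52<<14 -> acc=866861 shift=21
  byte[12]=0x71 cont=0 payload=0x71=113: acc |= 113<<21 -> acc=237845037 shift=28 [end]
Varint 5: bytes[9:13] = AD F4 B4 71 -> value 237845037 (4 byte(s))
  byte[13]=0xC5 cont=1 payload=0x45=69: acc |= 69<<0 -> acc=69 shift=7
  byte[14]=0xEA cont=1 payload=0x6A=106: acc |= 106<<7 -> acc=13637 shift=14
  byte[15]=0x8B cont=1 payload=0x0B=11: acc |= 11<<14 -> acc=193861 shift=21
  byte[16]=0x62 cont=0 payload=0x62=98: acc |= 98<<21 -> acc=205714757 shift=28 [end]
Varint 6: bytes[13:17] = C5 EA 8B 62 -> value 205714757 (4 byte(s))

Answer: 3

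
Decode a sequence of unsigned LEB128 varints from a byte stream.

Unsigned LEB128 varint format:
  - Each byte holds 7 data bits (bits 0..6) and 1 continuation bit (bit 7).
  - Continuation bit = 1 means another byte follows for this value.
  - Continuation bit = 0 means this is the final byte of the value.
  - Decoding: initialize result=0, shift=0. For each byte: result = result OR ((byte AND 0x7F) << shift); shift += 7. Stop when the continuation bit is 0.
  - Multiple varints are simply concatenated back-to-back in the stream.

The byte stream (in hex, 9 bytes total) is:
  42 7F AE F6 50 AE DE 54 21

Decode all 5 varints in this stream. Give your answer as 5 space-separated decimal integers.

  byte[0]=0x42 cont=0 payload=0x42=66: acc |= 66<<0 -> acc=66 shift=7 [end]
Varint 1: bytes[0:1] = 42 -> value 66 (1 byte(s))
  byte[1]=0x7F cont=0 payload=0x7F=127: acc |= 127<<0 -> acc=127 shift=7 [end]
Varint 2: bytes[1:2] = 7F -> value 127 (1 byte(s))
  byte[2]=0xAE cont=1 payload=0x2E=46: acc |= 46<<0 -> acc=46 shift=7
  byte[3]=0xF6 cont=1 payload=0x76=118: acc |= 118<<7 -> acc=15150 shift=14
  byte[4]=0x50 cont=0 payload=0x50=80: acc |= 80<<14 -> acc=1325870 shift=21 [end]
Varint 3: bytes[2:5] = AE F6 50 -> value 1325870 (3 byte(s))
  byte[5]=0xAE cont=1 payload=0x2E=46: acc |= 46<<0 -> acc=46 shift=7
  byte[6]=0xDE cont=1 payload=0x5E=94: acc |= 94<<7 -> acc=12078 shift=14
  byte[7]=0x54 cont=0 payload=0x54=84: acc |= 84<<14 -> acc=1388334 shift=21 [end]
Varint 4: bytes[5:8] = AE DE 54 -> value 1388334 (3 byte(s))
  byte[8]=0x21 cont=0 payload=0x21=33: acc |= 33<<0 -> acc=33 shift=7 [end]
Varint 5: bytes[8:9] = 21 -> value 33 (1 byte(s))

Answer: 66 127 1325870 1388334 33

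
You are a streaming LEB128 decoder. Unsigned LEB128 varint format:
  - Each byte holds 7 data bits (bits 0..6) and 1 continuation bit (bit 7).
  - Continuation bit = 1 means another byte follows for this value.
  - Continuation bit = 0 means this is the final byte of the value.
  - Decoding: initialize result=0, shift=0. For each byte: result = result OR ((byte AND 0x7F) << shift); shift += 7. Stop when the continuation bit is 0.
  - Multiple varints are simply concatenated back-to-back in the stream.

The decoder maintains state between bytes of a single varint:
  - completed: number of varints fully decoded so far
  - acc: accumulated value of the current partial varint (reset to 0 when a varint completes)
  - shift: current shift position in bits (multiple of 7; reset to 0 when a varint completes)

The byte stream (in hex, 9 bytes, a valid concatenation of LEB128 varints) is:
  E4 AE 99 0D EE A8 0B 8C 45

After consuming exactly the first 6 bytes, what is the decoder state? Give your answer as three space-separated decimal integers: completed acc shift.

Answer: 1 5230 14

Derivation:
byte[0]=0xE4 cont=1 payload=0x64: acc |= 100<<0 -> completed=0 acc=100 shift=7
byte[1]=0xAE cont=1 payload=0x2E: acc |= 46<<7 -> completed=0 acc=5988 shift=14
byte[2]=0x99 cont=1 payload=0x19: acc |= 25<<14 -> completed=0 acc=415588 shift=21
byte[3]=0x0D cont=0 payload=0x0D: varint #1 complete (value=27678564); reset -> completed=1 acc=0 shift=0
byte[4]=0xEE cont=1 payload=0x6E: acc |= 110<<0 -> completed=1 acc=110 shift=7
byte[5]=0xA8 cont=1 payload=0x28: acc |= 40<<7 -> completed=1 acc=5230 shift=14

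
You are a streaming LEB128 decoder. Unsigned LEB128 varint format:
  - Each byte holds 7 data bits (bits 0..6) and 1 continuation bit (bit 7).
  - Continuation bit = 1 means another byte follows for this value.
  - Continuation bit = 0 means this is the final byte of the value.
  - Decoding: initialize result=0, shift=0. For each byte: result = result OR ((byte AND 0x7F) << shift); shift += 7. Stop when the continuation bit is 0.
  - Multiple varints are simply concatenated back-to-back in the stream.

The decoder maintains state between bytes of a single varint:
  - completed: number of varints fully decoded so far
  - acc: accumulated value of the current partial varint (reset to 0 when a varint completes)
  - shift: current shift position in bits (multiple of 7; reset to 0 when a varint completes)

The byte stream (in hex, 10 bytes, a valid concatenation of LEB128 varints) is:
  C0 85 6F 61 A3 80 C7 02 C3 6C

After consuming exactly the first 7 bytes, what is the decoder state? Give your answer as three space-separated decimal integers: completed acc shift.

Answer: 2 1163299 21

Derivation:
byte[0]=0xC0 cont=1 payload=0x40: acc |= 64<<0 -> completed=0 acc=64 shift=7
byte[1]=0x85 cont=1 payload=0x05: acc |= 5<<7 -> completed=0 acc=704 shift=14
byte[2]=0x6F cont=0 payload=0x6F: varint #1 complete (value=1819328); reset -> completed=1 acc=0 shift=0
byte[3]=0x61 cont=0 payload=0x61: varint #2 complete (value=97); reset -> completed=2 acc=0 shift=0
byte[4]=0xA3 cont=1 payload=0x23: acc |= 35<<0 -> completed=2 acc=35 shift=7
byte[5]=0x80 cont=1 payload=0x00: acc |= 0<<7 -> completed=2 acc=35 shift=14
byte[6]=0xC7 cont=1 payload=0x47: acc |= 71<<14 -> completed=2 acc=1163299 shift=21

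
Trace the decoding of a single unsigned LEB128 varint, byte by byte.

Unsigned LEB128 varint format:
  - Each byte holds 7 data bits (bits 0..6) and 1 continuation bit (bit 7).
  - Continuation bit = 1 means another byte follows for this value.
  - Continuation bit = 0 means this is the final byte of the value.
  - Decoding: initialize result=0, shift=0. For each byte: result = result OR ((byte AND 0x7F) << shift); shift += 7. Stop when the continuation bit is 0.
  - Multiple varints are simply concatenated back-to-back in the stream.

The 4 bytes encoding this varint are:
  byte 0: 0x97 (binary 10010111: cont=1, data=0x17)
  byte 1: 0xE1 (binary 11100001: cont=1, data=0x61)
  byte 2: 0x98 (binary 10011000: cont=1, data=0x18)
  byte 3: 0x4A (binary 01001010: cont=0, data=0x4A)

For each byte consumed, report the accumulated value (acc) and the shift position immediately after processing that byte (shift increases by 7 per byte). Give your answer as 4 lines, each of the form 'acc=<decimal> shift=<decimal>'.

Answer: acc=23 shift=7
acc=12439 shift=14
acc=405655 shift=21
acc=155594903 shift=28

Derivation:
byte 0=0x97: payload=0x17=23, contrib = 23<<0 = 23; acc -> 23, shift -> 7
byte 1=0xE1: payload=0x61=97, contrib = 97<<7 = 12416; acc -> 12439, shift -> 14
byte 2=0x98: payload=0x18=24, contrib = 24<<14 = 393216; acc -> 405655, shift -> 21
byte 3=0x4A: payload=0x4A=74, contrib = 74<<21 = 155189248; acc -> 155594903, shift -> 28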